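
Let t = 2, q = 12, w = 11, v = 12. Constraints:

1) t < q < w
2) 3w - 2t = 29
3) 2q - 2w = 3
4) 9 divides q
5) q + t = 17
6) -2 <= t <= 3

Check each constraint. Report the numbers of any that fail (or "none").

1) values 2, 12, 11; q = 12 is not < w = 11 — violated.
2) 3w - 2t = 3(11) - 2(2) = 29 — satisfied.
3) 2q - 2w = 2(12) - 2(11) = 2, not 3 — violated.
4) 12 = 9*1 + 3, so 9 does not divide 12 — violated.
5) q + t = 12 + 2 = 14, not 17 — violated.
6) t = 2 lies in [-2, 3] — satisfied.

No — constraints 1, 3, 4, and 5 are not satisfied.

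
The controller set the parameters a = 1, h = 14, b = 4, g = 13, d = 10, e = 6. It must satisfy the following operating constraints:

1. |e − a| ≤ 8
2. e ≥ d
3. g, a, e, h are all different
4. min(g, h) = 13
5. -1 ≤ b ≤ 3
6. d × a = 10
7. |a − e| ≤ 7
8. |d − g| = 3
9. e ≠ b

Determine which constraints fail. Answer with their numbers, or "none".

Violated: 2 and 5.

1. |6 − 1| = 5; 5 ≤ 8 — OK.
2. e = 6, d = 10; 6 < 10 (want ≥) — violated.
3. values 13, 1, 6, 14 are pairwise distinct — OK.
4. min(13, 14) = 13 — OK.
5. b = 4 is outside [-1, 3] — violated.
6. d × a = 10 × 1 = 10 — OK.
7. |1 − 6| = 5; 5 ≤ 7 — OK.
8. |10 − 13| = 3 — OK.
9. e = 6, b = 4; distinct — OK.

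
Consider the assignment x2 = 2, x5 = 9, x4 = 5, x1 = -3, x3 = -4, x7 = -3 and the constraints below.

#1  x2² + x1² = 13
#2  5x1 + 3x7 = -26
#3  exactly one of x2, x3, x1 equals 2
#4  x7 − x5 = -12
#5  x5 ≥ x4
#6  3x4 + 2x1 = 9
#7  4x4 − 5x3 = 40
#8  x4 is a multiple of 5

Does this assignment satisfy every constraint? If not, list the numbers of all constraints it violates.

No — constraint 2 is not satisfied.

#1 x2² + x1² = 2² + (-3)² = 4 + 9 = 13  holds
#2 5x1 + 3x7 = 5(-3) + 3(-3) = -24, not -26  fails
#3 x2=2, x3=-4, x1=-3; 1 of them equals 2  holds
#4 x7 − x5 = -3 − 9 = -12  holds
#5 x5 = 9, x4 = 5; 9 ≥ 5  holds
#6 3x4 + 2x1 = 3(5) + 2(-3) = 9  holds
#7 4x4 − 5x3 = 4(5) − 5(-4) = 40  holds
#8 5 / 5 = 1, so 5 divides 5  holds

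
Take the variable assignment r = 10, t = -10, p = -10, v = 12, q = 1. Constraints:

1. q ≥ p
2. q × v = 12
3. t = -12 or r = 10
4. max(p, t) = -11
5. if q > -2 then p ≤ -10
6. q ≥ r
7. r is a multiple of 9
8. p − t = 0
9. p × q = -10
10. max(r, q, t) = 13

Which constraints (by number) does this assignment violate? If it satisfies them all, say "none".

1. q = 1, p = -10; 1 ≥ -10  ✓
2. q × v = 1 × 12 = 12  ✓
3. t = -10 ≠ -12, but r = 10 = 10 (second disjunct)  ✓
4. max(-10, -10) = -10, not -11  ✗
5. q = 1 > -2, so we need p ≤ -10; p = -10 ≤ -10  ✓
6. q = 1, r = 10; 1 < 10 (want ≥)  ✗
7. 10 = 9×1 + 1, so 9 does not divide 10  ✗
8. p − t = -10 − (-10) = 0  ✓
9. p × q = -10 × 1 = -10  ✓
10. max(10, 1, -10) = 10, not 13  ✗

No — constraints 4, 6, 7, 10 are not satisfied.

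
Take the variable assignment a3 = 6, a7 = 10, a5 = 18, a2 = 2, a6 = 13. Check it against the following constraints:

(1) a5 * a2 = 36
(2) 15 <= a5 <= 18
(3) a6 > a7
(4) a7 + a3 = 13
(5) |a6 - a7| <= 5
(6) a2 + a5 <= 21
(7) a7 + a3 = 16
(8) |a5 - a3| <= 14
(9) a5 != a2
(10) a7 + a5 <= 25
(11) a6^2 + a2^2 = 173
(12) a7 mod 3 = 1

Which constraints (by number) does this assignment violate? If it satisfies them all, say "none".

(1) a5 * a2 = 18 * 2 = 36 — holds.
(2) a5 = 18 lies in [15, 18] — holds.
(3) a6 = 13, a7 = 10; 13 > 10 — holds.
(4) a7 + a3 = 10 + 6 = 16, not 13 — fails.
(5) |13 - 10| = 3; 3 ≤ 5 — holds.
(6) a2 + a5 = 2 + 18 = 20; 20 ≤ 21 — holds.
(7) a7 + a3 = 10 + 6 = 16 — holds.
(8) |18 - 6| = 12; 12 ≤ 14 — holds.
(9) a5 = 18, a2 = 2; distinct — holds.
(10) a7 + a5 = 10 + 18 = 28; 28 > 25, bound 25 not met — fails.
(11) a6^2 + a2^2 = 13^2 + 2^2 = 169 + 4 = 173 — holds.
(12) 10 mod 3 = 1 — holds.

Constraints 4 and 10 are violated.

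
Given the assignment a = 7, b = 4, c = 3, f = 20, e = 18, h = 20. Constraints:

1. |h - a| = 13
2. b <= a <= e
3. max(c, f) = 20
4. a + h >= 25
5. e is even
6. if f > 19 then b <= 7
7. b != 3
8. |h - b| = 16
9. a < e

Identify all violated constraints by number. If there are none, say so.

1. |20 - 7| = 13 — holds.
2. values 4 <= 7 <= 18 — holds.
3. max(3, 20) = 20 — holds.
4. a + h = 7 + 20 = 27; 27 ≥ 25 — holds.
5. e = 18 is even — holds.
6. f = 20 > 19, so we need b ≤ 7; b = 4 ≤ 7 — holds.
7. b = 4, and 4 ≠ 3 — holds.
8. |20 - 4| = 16 — holds.
9. a = 7, e = 18; 7 < 18 — holds.

None — every constraint holds.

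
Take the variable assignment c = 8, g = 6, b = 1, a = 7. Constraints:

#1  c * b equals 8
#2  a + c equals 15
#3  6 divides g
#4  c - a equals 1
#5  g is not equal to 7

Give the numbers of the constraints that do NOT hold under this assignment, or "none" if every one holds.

#1 c * b = 8 * 1 = 8  ✓
#2 a + c = 7 + 8 = 15  ✓
#3 6 / 6 = 1, so 6 divides 6  ✓
#4 c - a = 8 - 7 = 1  ✓
#5 g = 6, and 6 ≠ 7  ✓

The assignment satisfies every constraint.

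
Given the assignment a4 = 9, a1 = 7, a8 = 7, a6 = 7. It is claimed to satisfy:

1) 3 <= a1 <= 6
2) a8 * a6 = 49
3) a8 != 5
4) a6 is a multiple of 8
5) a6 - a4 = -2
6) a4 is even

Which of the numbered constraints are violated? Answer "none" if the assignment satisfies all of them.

Constraints 1, 4, 6 are violated.

1) a1 = 7 is outside [3, 6]  no
2) a8 * a6 = 7 * 7 = 49  yes
3) a8 = 7, and 7 ≠ 5  yes
4) 7 = 8*0 + 7, so 8 does not divide 7  no
5) a6 - a4 = 7 - 9 = -2  yes
6) a4 = 9 is odd  no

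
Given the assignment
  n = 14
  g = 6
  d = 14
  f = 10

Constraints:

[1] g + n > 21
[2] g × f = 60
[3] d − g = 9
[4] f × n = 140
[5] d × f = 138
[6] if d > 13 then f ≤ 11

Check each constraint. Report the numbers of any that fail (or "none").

Violated: 1, 3, 5.

[1] g + n = 6 + 14 = 20; 20 ≤ 21, bound 21 not met  no
[2] g × f = 6 × 10 = 60  yes
[3] d − g = 14 − 6 = 8, not 9  no
[4] f × n = 10 × 14 = 140  yes
[5] d × f = 14 × 10 = 140, not 138  no
[6] d = 14 > 13, so we need f ≤ 11; f = 10 ≤ 11  yes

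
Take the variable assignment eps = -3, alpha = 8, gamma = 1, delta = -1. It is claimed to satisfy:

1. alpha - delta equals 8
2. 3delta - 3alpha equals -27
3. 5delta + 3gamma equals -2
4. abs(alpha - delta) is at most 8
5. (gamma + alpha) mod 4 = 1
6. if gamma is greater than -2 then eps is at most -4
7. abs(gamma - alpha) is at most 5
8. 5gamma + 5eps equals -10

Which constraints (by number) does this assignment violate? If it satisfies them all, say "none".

Constraints 1, 4, 6, 7 do not hold.

1. alpha - delta = 8 - (-1) = 9, not 8 — violated.
2. 3delta - 3alpha = 3(-1) - 3(8) = -27 — satisfied.
3. 5delta + 3gamma = 5(-1) + 3(1) = -2 — satisfied.
4. abs(8 - (-1)) = 9; 9 > 8, exceeds bound 8 — violated.
5. gamma + alpha = 9; 9 mod 4 = 1 — satisfied.
6. gamma = 1 > -2, so we need eps ≤ -4; but eps = -3 > -4 — violated.
7. abs(1 - 8) = 7; 7 > 5, exceeds bound 5 — violated.
8. 5gamma + 5eps = 5(1) + 5(-3) = -10 — satisfied.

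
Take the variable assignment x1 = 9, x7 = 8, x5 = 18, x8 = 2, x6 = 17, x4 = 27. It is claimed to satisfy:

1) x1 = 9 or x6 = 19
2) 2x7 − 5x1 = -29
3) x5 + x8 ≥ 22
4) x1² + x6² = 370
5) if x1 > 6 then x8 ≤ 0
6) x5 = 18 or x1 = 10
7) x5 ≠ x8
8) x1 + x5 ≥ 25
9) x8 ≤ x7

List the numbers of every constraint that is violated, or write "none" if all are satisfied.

No — constraints 3 and 5 are not satisfied.

1) x1 = 9 = 9 (first disjunct)  ✓
2) 2x7 − 5x1 = 2(8) − 5(9) = -29  ✓
3) x5 + x8 = 18 + 2 = 20; 20 < 22, bound 22 not met  ✗
4) x1² + x6² = 9² + 17² = 81 + 289 = 370  ✓
5) x1 = 9 > 6, so we need x8 ≤ 0; but x8 = 2 > 0  ✗
6) x5 = 18 = 18 (first disjunct)  ✓
7) x5 = 18, x8 = 2; distinct  ✓
8) x1 + x5 = 9 + 18 = 27; 27 ≥ 25  ✓
9) x8 = 2, x7 = 8; 2 ≤ 8  ✓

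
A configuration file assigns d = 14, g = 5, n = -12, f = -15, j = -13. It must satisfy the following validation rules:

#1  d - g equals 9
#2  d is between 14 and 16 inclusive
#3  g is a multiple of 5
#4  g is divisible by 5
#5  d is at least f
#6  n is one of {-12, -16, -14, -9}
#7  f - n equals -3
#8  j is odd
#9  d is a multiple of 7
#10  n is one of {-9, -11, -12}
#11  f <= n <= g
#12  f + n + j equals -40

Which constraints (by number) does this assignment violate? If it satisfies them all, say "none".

The assignment satisfies every constraint.

#1 d - g = 14 - 5 = 9 — OK.
#2 d = 14 lies in [14, 16] — OK.
#3 5 / 5 = 1, so 5 divides 5 — OK.
#4 5 / 5 = 1, so 5 divides 5 — OK.
#5 d = 14, f = -15; 14 ≥ -15 — OK.
#6 n = -12 is in {-12, -16, -14, -9} — OK.
#7 f - n = -15 - (-12) = -3 — OK.
#8 j = -13 is odd — OK.
#9 14 / 7 = 2, so 7 divides 14 — OK.
#10 n = -12 is in {-9, -11, -12} — OK.
#11 values -15 <= -12 <= 5 — OK.
#12 f + n + j = -15 + (-12) + (-13) = -40 — OK.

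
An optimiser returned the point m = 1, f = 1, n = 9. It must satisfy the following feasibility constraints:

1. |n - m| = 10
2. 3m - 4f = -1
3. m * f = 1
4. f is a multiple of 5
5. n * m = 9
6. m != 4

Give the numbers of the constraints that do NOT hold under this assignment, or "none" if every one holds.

Constraints 1, 4 do not hold.

1. |9 - 1| = 8, not 10  fails
2. 3m - 4f = 3(1) - 4(1) = -1  holds
3. m * f = 1 * 1 = 1  holds
4. 1 = 5*0 + 1, so 5 does not divide 1  fails
5. n * m = 9 * 1 = 9  holds
6. m = 1, and 1 ≠ 4  holds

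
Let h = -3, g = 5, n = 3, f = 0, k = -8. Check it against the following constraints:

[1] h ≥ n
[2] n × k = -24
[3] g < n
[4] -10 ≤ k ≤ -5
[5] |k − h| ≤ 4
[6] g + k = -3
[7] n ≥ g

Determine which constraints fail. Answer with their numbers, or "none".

No — constraints 1, 3, 5, and 7 are not satisfied.

[1] h = -3, n = 3; -3 < 3 (want ≥)  ✗
[2] n × k = 3 × (-8) = -24  ✓
[3] g = 5, n = 3; 5 ≥ 3 (want <)  ✗
[4] k = -8 lies in [-10, -5]  ✓
[5] |-8 − (-3)| = 5; 5 > 4, exceeds bound 4  ✗
[6] g + k = 5 + (-8) = -3  ✓
[7] n = 3, g = 5; 3 < 5 (want ≥)  ✗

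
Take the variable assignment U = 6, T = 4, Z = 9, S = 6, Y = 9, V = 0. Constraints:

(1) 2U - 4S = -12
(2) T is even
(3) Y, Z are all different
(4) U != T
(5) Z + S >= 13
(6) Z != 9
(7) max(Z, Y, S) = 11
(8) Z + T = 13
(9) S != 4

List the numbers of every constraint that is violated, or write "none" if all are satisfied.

(1) 2U - 4S = 2(6) - 4(6) = -12 — holds.
(2) T = 4 is even — holds.
(3) Y = Z = 9, not all different — fails.
(4) U = 6, T = 4; distinct — holds.
(5) Z + S = 9 + 6 = 15; 15 ≥ 13 — holds.
(6) Z = 9, but 9 is required to differ — fails.
(7) max(9, 9, 6) = 9, not 11 — fails.
(8) Z + T = 9 + 4 = 13 — holds.
(9) S = 6, and 6 ≠ 4 — holds.

Constraints 3, 6, 7 are violated.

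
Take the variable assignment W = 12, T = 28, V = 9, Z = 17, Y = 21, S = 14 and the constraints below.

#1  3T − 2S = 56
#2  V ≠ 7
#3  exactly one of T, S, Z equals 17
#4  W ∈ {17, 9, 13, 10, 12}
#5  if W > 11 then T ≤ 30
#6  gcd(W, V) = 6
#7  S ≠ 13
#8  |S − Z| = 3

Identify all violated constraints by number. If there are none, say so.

#1 3T − 2S = 3(28) − 2(14) = 56  OK
#2 V = 9, and 9 ≠ 7  OK
#3 T=28, S=14, Z=17; 1 of them equals 17  OK
#4 W = 12 is in {17, 9, 13, 10, 12}  OK
#5 W = 12 > 11, so we need T ≤ 30; T = 28 ≤ 30  OK
#6 gcd(12, 9) = 3, not 6  FAIL
#7 S = 14, and 14 ≠ 13  OK
#8 |14 − 17| = 3  OK

Constraint 6 does not hold.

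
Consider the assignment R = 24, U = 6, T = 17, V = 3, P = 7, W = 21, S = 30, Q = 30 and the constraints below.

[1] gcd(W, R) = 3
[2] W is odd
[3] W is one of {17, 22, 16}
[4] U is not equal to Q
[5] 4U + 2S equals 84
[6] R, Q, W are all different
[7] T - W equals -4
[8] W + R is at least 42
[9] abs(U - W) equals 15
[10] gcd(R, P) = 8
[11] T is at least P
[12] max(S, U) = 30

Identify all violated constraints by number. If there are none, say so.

[1] gcd(21, 24) = 3 — holds.
[2] W = 21 is odd — holds.
[3] W = 21 is not in {17, 22, 16} — does not hold.
[4] U = 6, Q = 30; distinct — holds.
[5] 4U + 2S = 4(6) + 2(30) = 84 — holds.
[6] values 24, 30, 21 are pairwise distinct — holds.
[7] T - W = 17 - 21 = -4 — holds.
[8] W + R = 21 + 24 = 45; 45 ≥ 42 — holds.
[9] abs(6 - 21) = 15 — holds.
[10] gcd(24, 7) = 1, not 8 — does not hold.
[11] T = 17, P = 7; 17 ≥ 7 — holds.
[12] max(30, 6) = 30 — holds.

Violated: 3 and 10.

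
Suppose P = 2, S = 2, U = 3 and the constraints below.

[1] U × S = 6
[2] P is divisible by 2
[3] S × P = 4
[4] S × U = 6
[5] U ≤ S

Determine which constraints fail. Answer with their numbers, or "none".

Constraint 5 does not hold.

[1] U × S = 3 × 2 = 6 — satisfied.
[2] 2 / 2 = 1, so 2 divides 2 — satisfied.
[3] S × P = 2 × 2 = 4 — satisfied.
[4] S × U = 2 × 3 = 6 — satisfied.
[5] U = 3, S = 2; 3 > 2 (want ≤) — violated.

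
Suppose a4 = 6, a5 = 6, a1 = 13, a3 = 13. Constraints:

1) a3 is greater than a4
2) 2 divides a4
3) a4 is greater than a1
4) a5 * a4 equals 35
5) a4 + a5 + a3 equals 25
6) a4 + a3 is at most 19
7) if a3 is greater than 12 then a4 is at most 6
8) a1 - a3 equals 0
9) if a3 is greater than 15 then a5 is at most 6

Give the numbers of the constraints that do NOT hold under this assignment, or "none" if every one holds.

1) a3 = 13, a4 = 6; 13 > 6  ✓
2) 6 / 2 = 3, so 2 divides 6  ✓
3) a4 = 6, a1 = 13; 6 ≤ 13 (want >)  ✗
4) a5 * a4 = 6 * 6 = 36, not 35  ✗
5) a4 + a5 + a3 = 6 + 6 + 13 = 25  ✓
6) a4 + a3 = 6 + 13 = 19; 19 ≤ 19  ✓
7) a3 = 13 > 12, so we need a4 ≤ 6; a4 = 6 ≤ 6  ✓
8) a1 - a3 = 13 - 13 = 0  ✓
9) a3 = 13, not > 15; antecedent false, conditional vacuously true  ✓

Violated: 3, 4.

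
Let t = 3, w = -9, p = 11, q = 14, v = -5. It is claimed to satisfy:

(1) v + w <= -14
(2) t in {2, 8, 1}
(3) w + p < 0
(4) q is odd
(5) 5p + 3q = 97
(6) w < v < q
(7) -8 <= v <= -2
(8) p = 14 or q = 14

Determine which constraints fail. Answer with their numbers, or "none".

(1) v + w = -5 + (-9) = -14; -14 ≤ -14  yes
(2) t = 3 is not in {2, 8, 1}  no
(3) w + p = -9 + 11 = 2; 2 ≥ 0, bound 0 not met  no
(4) q = 14 is even  no
(5) 5p + 3q = 5(11) + 3(14) = 97  yes
(6) values -9 < -5 < 14  yes
(7) v = -5 lies in [-8, -2]  yes
(8) p = 11 ≠ 14, but q = 14 = 14 (second disjunct)  yes

Violated: 2, 3, and 4.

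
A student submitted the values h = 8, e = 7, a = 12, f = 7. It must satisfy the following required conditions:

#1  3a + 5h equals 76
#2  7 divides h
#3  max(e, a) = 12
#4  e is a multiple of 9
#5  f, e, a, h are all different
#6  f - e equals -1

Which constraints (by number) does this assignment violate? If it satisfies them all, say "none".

#1 3a + 5h = 3(12) + 5(8) = 76  ✓
#2 8 = 7*1 + 1, so 7 does not divide 8  ✗
#3 max(7, 12) = 12  ✓
#4 7 = 9*0 + 7, so 9 does not divide 7  ✗
#5 f = e = 7, not all different  ✗
#6 f - e = 7 - 7 = 0, not -1  ✗

Constraints 2, 4, 5, and 6 do not hold.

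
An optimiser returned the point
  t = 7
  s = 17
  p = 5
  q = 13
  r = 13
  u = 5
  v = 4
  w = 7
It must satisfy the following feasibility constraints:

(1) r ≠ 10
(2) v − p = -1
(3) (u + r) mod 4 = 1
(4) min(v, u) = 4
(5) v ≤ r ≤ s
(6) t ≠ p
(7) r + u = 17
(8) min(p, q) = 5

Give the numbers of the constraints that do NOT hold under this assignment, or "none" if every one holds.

The assignment fails constraints 3 and 7.

(1) r = 13, and 13 ≠ 10  true
(2) v − p = 4 − 5 = -1  true
(3) u + r = 18; 18 mod 4 = 2, not 1  false
(4) min(4, 5) = 4  true
(5) values 4 ≤ 13 ≤ 17  true
(6) t = 7, p = 5; distinct  true
(7) r + u = 13 + 5 = 18, not 17  false
(8) min(5, 13) = 5  true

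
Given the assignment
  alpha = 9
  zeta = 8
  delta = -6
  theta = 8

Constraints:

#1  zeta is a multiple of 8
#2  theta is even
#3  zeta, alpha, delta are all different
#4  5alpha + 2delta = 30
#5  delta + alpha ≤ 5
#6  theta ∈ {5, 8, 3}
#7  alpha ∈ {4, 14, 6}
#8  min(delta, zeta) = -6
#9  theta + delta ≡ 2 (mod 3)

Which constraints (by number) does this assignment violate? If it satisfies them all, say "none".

#1 8 / 8 = 1, so 8 divides 8 — holds.
#2 theta = 8 is even — holds.
#3 values 8, 9, -6 are pairwise distinct — holds.
#4 5alpha + 2delta = 5(9) + 2(-6) = 33, not 30 — fails.
#5 delta + alpha = -6 + 9 = 3; 3 ≤ 5 — holds.
#6 theta = 8 is in {5, 8, 3} — holds.
#7 alpha = 9 is not in {4, 14, 6} — fails.
#8 min(-6, 8) = -6 — holds.
#9 theta + delta = 2; 2 mod 3 = 2 — holds.

Constraints 4 and 7 do not hold.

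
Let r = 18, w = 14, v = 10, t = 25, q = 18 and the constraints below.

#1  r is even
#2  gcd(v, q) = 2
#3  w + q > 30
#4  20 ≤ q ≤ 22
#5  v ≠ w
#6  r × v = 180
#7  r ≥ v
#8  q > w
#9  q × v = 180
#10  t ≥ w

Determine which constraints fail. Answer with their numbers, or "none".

Constraint 4 does not hold.

#1 r = 18 is even  OK
#2 gcd(10, 18) = 2  OK
#3 w + q = 14 + 18 = 32; 32 > 30  OK
#4 q = 18 is outside [20, 22]  FAIL
#5 v = 10, w = 14; distinct  OK
#6 r × v = 18 × 10 = 180  OK
#7 r = 18, v = 10; 18 ≥ 10  OK
#8 q = 18, w = 14; 18 > 14  OK
#9 q × v = 18 × 10 = 180  OK
#10 t = 25, w = 14; 25 ≥ 14  OK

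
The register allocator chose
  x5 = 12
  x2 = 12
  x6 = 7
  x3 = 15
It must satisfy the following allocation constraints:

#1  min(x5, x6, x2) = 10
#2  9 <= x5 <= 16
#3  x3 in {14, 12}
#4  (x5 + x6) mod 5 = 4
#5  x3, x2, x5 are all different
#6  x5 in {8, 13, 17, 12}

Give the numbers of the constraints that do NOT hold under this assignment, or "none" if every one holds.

No — constraints 1, 3, and 5 are not satisfied.

#1 min(12, 7, 12) = 7, not 10  false
#2 x5 = 12 lies in [9, 16]  true
#3 x3 = 15 is not in {14, 12}  false
#4 x5 + x6 = 19; 19 mod 5 = 4  true
#5 x2 = x5 = 12, not all different  false
#6 x5 = 12 is in {8, 13, 17, 12}  true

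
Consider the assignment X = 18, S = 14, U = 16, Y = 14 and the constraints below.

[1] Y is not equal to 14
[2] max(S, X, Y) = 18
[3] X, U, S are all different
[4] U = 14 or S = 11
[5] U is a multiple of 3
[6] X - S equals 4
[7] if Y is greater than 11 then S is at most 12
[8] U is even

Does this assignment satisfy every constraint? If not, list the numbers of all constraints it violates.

Constraints 1, 4, 5, 7 do not hold.

[1] Y = 14, but 14 is required to differ — violated.
[2] max(14, 18, 14) = 18 — satisfied.
[3] values 18, 16, 14 are pairwise distinct — satisfied.
[4] U = 16 ≠ 14 and S = 14 ≠ 11; both disjuncts false — violated.
[5] 16 = 3*5 + 1, so 3 does not divide 16 — violated.
[6] X - S = 18 - 14 = 4 — satisfied.
[7] Y = 14 > 11, so we need S ≤ 12; but S = 14 > 12 — violated.
[8] U = 16 is even — satisfied.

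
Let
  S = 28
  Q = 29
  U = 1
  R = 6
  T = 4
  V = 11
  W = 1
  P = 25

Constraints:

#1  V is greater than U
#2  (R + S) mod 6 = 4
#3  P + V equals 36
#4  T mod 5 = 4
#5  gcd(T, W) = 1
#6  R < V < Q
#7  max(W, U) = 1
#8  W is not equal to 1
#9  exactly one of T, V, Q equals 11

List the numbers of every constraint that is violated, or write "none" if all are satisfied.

#1 V = 11, U = 1; 11 > 1 — OK.
#2 R + S = 34; 34 mod 6 = 4 — OK.
#3 P + V = 25 + 11 = 36 — OK.
#4 4 mod 5 = 4 — OK.
#5 gcd(4, 1) = 1 — OK.
#6 values 6 < 11 < 29 — OK.
#7 max(1, 1) = 1 — OK.
#8 W = 1, but 1 is required to differ — violated.
#9 T=4, V=11, Q=29; 1 of them equals 11 — OK.

Constraint 8 does not hold.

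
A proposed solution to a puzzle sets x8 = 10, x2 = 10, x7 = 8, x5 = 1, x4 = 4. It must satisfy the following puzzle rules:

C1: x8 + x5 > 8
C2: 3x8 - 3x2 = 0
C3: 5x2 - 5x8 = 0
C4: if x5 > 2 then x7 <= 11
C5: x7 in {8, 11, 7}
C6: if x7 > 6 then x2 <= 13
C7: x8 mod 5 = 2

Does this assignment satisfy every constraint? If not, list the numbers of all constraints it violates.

C1: x8 + x5 = 10 + 1 = 11; 11 > 8 — satisfied.
C2: 3x8 - 3x2 = 3(10) - 3(10) = 0 — satisfied.
C3: 5x2 - 5x8 = 5(10) - 5(10) = 0 — satisfied.
C4: x5 = 1, not > 2; antecedent false, conditional vacuously true — satisfied.
C5: x7 = 8 is in {8, 11, 7} — satisfied.
C6: x7 = 8 > 6, so we need x2 ≤ 13; x2 = 10 ≤ 13 — satisfied.
C7: 10 mod 5 = 0, not 2 — violated.

Violated: 7.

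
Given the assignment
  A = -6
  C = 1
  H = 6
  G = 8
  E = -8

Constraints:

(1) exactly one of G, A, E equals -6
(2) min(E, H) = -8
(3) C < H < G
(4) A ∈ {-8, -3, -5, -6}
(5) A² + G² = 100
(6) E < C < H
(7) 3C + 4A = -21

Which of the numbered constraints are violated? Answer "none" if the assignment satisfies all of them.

(1) G=8, A=-6, E=-8; 1 of them equals -6  ✔
(2) min(-8, 6) = -8  ✔
(3) values 1 < 6 < 8  ✔
(4) A = -6 is in {-8, -3, -5, -6}  ✔
(5) A² + G² = (-6)² + 8² = 36 + 64 = 100  ✔
(6) values -8 < 1 < 6  ✔
(7) 3C + 4A = 3(1) + 4(-6) = -21  ✔

Yes — all constraints hold.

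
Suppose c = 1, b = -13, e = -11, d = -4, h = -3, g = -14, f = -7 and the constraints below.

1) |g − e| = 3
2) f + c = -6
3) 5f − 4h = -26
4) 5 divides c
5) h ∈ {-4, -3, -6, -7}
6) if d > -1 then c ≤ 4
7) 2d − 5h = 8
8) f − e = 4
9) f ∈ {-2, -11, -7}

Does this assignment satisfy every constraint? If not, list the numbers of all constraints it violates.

Constraints 3, 4, and 7 do not hold.

1) |-14 − (-11)| = 3 — holds.
2) f + c = -7 + 1 = -6 — holds.
3) 5f − 4h = 5(-7) − 4(-3) = -23, not -26 — fails.
4) 1 = 5×0 + 1, so 5 does not divide 1 — fails.
5) h = -3 is in {-4, -3, -6, -7} — holds.
6) d = -4, not > -1; antecedent false, conditional vacuously true — holds.
7) 2d − 5h = 2(-4) − 5(-3) = 7, not 8 — fails.
8) f − e = -7 − (-11) = 4 — holds.
9) f = -7 is in {-2, -11, -7} — holds.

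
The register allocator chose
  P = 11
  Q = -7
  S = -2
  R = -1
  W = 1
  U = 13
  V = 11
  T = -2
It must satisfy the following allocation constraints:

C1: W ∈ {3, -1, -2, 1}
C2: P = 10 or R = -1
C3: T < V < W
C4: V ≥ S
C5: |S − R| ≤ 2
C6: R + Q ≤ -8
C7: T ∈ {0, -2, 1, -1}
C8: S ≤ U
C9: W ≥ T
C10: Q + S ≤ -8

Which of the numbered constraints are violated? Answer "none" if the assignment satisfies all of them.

Constraint 3 is violated.

C1: W = 1 is in {3, -1, -2, 1}  ✓
C2: P = 11 ≠ 10, but R = -1 = -1 (second disjunct)  ✓
C3: values -2, 11, 1; V = 11 is not < W = 1  ✗
C4: V = 11, S = -2; 11 ≥ -2  ✓
C5: |-2 − (-1)| = 1; 1 ≤ 2  ✓
C6: R + Q = -1 + (-7) = -8; -8 ≤ -8  ✓
C7: T = -2 is in {0, -2, 1, -1}  ✓
C8: S = -2, U = 13; -2 ≤ 13  ✓
C9: W = 1, T = -2; 1 ≥ -2  ✓
C10: Q + S = -7 + (-2) = -9; -9 ≤ -8  ✓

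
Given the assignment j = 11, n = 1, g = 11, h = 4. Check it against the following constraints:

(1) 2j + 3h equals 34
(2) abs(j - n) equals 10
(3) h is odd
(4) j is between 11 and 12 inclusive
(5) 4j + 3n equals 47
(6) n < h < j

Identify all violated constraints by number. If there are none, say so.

(1) 2j + 3h = 2(11) + 3(4) = 34 — satisfied.
(2) abs(11 - 1) = 10 — satisfied.
(3) h = 4 is even — violated.
(4) j = 11 lies in [11, 12] — satisfied.
(5) 4j + 3n = 4(11) + 3(1) = 47 — satisfied.
(6) values 1 < 4 < 11 — satisfied.

No — constraint 3 is not satisfied.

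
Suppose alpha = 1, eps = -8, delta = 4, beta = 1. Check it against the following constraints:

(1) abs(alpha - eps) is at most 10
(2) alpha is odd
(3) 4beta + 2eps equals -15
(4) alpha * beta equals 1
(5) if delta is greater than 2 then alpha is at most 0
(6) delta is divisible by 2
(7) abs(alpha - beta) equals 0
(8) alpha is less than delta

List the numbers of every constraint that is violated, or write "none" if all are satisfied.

The assignment fails constraints 3 and 5.

(1) abs(1 - (-8)) = 9; 9 ≤ 10 — OK.
(2) alpha = 1 is odd — OK.
(3) 4beta + 2eps = 4(1) + 2(-8) = -12, not -15 — violated.
(4) alpha * beta = 1 * 1 = 1 — OK.
(5) delta = 4 > 2, so we need alpha ≤ 0; but alpha = 1 > 0 — violated.
(6) 4 / 2 = 2, so 2 divides 4 — OK.
(7) abs(1 - 1) = 0 — OK.
(8) alpha = 1, delta = 4; 1 < 4 — OK.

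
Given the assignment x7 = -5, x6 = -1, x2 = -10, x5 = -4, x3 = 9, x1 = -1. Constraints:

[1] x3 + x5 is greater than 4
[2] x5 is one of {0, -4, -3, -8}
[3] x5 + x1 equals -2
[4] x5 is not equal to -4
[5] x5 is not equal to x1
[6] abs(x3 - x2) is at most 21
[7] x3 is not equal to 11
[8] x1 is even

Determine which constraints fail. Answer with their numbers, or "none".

[1] x3 + x5 = 9 + (-4) = 5; 5 > 4 — holds.
[2] x5 = -4 is in {0, -4, -3, -8} — holds.
[3] x5 + x1 = -4 + (-1) = -5, not -2 — fails.
[4] x5 = -4, but -4 is required to differ — fails.
[5] x5 = -4, x1 = -1; distinct — holds.
[6] abs(9 - (-10)) = 19; 19 ≤ 21 — holds.
[7] x3 = 9, and 9 ≠ 11 — holds.
[8] x1 = -1 is odd — fails.

No — constraints 3, 4, and 8 are not satisfied.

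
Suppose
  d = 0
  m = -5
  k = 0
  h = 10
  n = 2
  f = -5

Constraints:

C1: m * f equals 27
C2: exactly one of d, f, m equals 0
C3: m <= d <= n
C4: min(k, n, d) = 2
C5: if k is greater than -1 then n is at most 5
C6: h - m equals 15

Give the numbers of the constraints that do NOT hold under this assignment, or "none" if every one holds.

C1: m * f = -5 * (-5) = 25, not 27 — violated.
C2: d=0, f=-5, m=-5; 1 of them equals 0 — satisfied.
C3: values -5 <= 0 <= 2 — satisfied.
C4: min(0, 2, 0) = 0, not 2 — violated.
C5: k = 0 > -1, so we need n ≤ 5; n = 2 ≤ 5 — satisfied.
C6: h - m = 10 - (-5) = 15 — satisfied.

The assignment fails constraints 1 and 4.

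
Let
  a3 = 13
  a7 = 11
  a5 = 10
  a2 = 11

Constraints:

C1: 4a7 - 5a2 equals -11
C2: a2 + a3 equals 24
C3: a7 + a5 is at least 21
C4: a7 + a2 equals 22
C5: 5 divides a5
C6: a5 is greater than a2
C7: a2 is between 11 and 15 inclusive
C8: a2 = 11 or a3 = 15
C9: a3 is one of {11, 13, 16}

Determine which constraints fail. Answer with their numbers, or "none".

Constraint 6 is violated.

C1: 4a7 - 5a2 = 4(11) - 5(11) = -11 — OK.
C2: a2 + a3 = 11 + 13 = 24 — OK.
C3: a7 + a5 = 11 + 10 = 21; 21 ≥ 21 — OK.
C4: a7 + a2 = 11 + 11 = 22 — OK.
C5: 10 / 5 = 2, so 5 divides 10 — OK.
C6: a5 = 10, a2 = 11; 10 ≤ 11 (want >) — violated.
C7: a2 = 11 lies in [11, 15] — OK.
C8: a2 = 11 = 11 (first disjunct) — OK.
C9: a3 = 13 is in {11, 13, 16} — OK.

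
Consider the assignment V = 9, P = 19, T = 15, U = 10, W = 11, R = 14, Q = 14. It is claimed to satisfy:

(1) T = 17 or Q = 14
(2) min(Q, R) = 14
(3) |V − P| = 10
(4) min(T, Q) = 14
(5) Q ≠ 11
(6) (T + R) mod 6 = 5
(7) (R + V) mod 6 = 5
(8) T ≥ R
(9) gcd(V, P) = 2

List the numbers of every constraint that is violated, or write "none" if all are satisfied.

(1) T = 15 ≠ 17, but Q = 14 = 14 (second disjunct) — OK.
(2) min(14, 14) = 14 — OK.
(3) |9 − 19| = 10 — OK.
(4) min(15, 14) = 14 — OK.
(5) Q = 14, and 14 ≠ 11 — OK.
(6) T + R = 29; 29 mod 6 = 5 — OK.
(7) R + V = 23; 23 mod 6 = 5 — OK.
(8) T = 15, R = 14; 15 ≥ 14 — OK.
(9) gcd(9, 19) = 1, not 2 — violated.

Constraint 9 is violated.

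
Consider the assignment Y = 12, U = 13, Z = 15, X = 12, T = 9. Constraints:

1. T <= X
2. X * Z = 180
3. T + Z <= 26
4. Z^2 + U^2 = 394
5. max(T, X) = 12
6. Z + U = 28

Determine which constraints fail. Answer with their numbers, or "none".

1. T = 9, X = 12; 9 ≤ 12  OK
2. X * Z = 12 * 15 = 180  OK
3. T + Z = 9 + 15 = 24; 24 ≤ 26  OK
4. Z^2 + U^2 = 15^2 + 13^2 = 225 + 169 = 394  OK
5. max(9, 12) = 12  OK
6. Z + U = 15 + 13 = 28  OK

None — every constraint holds.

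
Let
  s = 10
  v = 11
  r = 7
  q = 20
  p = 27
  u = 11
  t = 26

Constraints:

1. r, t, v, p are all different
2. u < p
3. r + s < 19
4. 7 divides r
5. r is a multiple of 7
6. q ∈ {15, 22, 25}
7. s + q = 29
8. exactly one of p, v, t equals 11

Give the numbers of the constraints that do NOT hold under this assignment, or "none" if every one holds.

Constraints 6 and 7 are violated.

1. values 7, 26, 11, 27 are pairwise distinct — OK.
2. u = 11, p = 27; 11 < 27 — OK.
3. r + s = 7 + 10 = 17; 17 < 19 — OK.
4. 7 / 7 = 1, so 7 divides 7 — OK.
5. 7 / 7 = 1, so 7 divides 7 — OK.
6. q = 20 is not in {15, 22, 25} — violated.
7. s + q = 10 + 20 = 30, not 29 — violated.
8. p=27, v=11, t=26; 1 of them equals 11 — OK.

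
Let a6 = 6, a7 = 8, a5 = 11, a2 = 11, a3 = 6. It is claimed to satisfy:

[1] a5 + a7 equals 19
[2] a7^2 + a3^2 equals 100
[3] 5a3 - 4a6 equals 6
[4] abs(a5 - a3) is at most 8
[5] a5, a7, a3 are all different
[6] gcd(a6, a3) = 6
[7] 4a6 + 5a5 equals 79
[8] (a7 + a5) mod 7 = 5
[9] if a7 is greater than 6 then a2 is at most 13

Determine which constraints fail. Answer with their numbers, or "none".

None — every constraint holds.

[1] a5 + a7 = 11 + 8 = 19 — OK.
[2] a7^2 + a3^2 = 8^2 + 6^2 = 64 + 36 = 100 — OK.
[3] 5a3 - 4a6 = 5(6) - 4(6) = 6 — OK.
[4] abs(11 - 6) = 5; 5 ≤ 8 — OK.
[5] values 11, 8, 6 are pairwise distinct — OK.
[6] gcd(6, 6) = 6 — OK.
[7] 4a6 + 5a5 = 4(6) + 5(11) = 79 — OK.
[8] a7 + a5 = 19; 19 mod 7 = 5 — OK.
[9] a7 = 8 > 6, so we need a2 ≤ 13; a2 = 11 ≤ 13 — OK.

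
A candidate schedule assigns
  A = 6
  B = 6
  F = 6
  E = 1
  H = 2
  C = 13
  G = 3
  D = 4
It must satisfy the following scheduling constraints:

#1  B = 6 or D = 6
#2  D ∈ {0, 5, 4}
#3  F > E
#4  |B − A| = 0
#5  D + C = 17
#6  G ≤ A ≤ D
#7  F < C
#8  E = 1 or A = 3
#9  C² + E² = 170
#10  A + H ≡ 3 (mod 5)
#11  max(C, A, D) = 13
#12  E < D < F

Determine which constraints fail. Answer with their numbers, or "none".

The assignment fails constraint 6.

#1 B = 6 = 6 (first disjunct) — holds.
#2 D = 4 is in {0, 5, 4} — holds.
#3 F = 6, E = 1; 6 > 1 — holds.
#4 |6 − 6| = 0 — holds.
#5 D + C = 4 + 13 = 17 — holds.
#6 values 3, 6, 4; A = 6 is not ≤ D = 4 — fails.
#7 F = 6, C = 13; 6 < 13 — holds.
#8 E = 1 = 1 (first disjunct) — holds.
#9 C² + E² = 13² + 1² = 169 + 1 = 170 — holds.
#10 A + H = 8; 8 mod 5 = 3 — holds.
#11 max(13, 6, 4) = 13 — holds.
#12 values 1 < 4 < 6 — holds.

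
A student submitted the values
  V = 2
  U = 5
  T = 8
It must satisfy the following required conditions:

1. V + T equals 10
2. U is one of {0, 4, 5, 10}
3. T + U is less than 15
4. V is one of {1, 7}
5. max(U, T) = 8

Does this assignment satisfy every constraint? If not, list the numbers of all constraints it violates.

1. V + T = 2 + 8 = 10 — OK.
2. U = 5 is in {0, 4, 5, 10} — OK.
3. T + U = 8 + 5 = 13; 13 < 15 — OK.
4. V = 2 is not in {1, 7} — violated.
5. max(5, 8) = 8 — OK.

Constraint 4 does not hold.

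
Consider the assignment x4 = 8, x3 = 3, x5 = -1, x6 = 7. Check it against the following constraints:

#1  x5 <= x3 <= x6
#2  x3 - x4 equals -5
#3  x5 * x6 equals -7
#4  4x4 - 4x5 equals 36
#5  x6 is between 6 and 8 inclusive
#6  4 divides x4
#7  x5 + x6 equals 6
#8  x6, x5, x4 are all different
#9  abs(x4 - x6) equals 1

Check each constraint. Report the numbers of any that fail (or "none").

#1 values -1 <= 3 <= 7  OK
#2 x3 - x4 = 3 - 8 = -5  OK
#3 x5 * x6 = -1 * 7 = -7  OK
#4 4x4 - 4x5 = 4(8) - 4(-1) = 36  OK
#5 x6 = 7 lies in [6, 8]  OK
#6 8 / 4 = 2, so 4 divides 8  OK
#7 x5 + x6 = -1 + 7 = 6  OK
#8 values 7, -1, 8 are pairwise distinct  OK
#9 abs(8 - 7) = 1  OK

The assignment satisfies every constraint.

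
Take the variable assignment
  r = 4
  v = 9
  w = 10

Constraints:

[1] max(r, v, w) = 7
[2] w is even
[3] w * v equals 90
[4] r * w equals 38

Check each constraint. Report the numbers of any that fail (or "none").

[1] max(4, 9, 10) = 10, not 7 — violated.
[2] w = 10 is even — OK.
[3] w * v = 10 * 9 = 90 — OK.
[4] r * w = 4 * 10 = 40, not 38 — violated.

Constraints 1 and 4 are violated.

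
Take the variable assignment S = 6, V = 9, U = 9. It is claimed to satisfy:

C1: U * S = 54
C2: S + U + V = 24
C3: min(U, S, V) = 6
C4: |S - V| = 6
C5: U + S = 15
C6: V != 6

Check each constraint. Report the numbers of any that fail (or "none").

C1: U * S = 9 * 6 = 54  OK
C2: S + U + V = 6 + 9 + 9 = 24  OK
C3: min(9, 6, 9) = 6  OK
C4: |6 - 9| = 3, not 6  FAIL
C5: U + S = 9 + 6 = 15  OK
C6: V = 9, and 9 ≠ 6  OK

Violated: 4.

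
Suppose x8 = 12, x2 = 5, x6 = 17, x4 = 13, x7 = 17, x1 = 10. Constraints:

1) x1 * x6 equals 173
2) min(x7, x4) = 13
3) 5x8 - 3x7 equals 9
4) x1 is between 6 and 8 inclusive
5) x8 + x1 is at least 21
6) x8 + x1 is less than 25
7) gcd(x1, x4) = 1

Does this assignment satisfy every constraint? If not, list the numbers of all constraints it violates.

1) x1 * x6 = 10 * 17 = 170, not 173  ✘
2) min(17, 13) = 13  ✔
3) 5x8 - 3x7 = 5(12) - 3(17) = 9  ✔
4) x1 = 10 is outside [6, 8]  ✘
5) x8 + x1 = 12 + 10 = 22; 22 ≥ 21  ✔
6) x8 + x1 = 12 + 10 = 22; 22 < 25  ✔
7) gcd(10, 13) = 1  ✔

Violated: 1 and 4.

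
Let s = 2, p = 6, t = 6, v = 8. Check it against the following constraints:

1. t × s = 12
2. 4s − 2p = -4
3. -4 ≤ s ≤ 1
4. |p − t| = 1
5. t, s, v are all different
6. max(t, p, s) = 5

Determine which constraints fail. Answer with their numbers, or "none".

1. t × s = 6 × 2 = 12  OK
2. 4s − 2p = 4(2) − 2(6) = -4  OK
3. s = 2 is outside [-4, 1]  FAIL
4. |6 − 6| = 0, not 1  FAIL
5. values 6, 2, 8 are pairwise distinct  OK
6. max(6, 6, 2) = 6, not 5  FAIL

No — constraints 3, 4, 6 are not satisfied.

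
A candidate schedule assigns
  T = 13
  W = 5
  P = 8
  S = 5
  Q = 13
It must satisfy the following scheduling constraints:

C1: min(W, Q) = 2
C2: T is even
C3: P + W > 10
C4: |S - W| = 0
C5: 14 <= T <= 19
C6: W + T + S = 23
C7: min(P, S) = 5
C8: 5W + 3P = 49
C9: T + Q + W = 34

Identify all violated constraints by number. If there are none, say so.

The assignment fails constraints 1, 2, 5, 9.

C1: min(5, 13) = 5, not 2  fails
C2: T = 13 is odd  fails
C3: P + W = 8 + 5 = 13; 13 > 10  holds
C4: |5 - 5| = 0  holds
C5: T = 13 is outside [14, 19]  fails
C6: W + T + S = 5 + 13 + 5 = 23  holds
C7: min(8, 5) = 5  holds
C8: 5W + 3P = 5(5) + 3(8) = 49  holds
C9: T + Q + W = 13 + 13 + 5 = 31, not 34  fails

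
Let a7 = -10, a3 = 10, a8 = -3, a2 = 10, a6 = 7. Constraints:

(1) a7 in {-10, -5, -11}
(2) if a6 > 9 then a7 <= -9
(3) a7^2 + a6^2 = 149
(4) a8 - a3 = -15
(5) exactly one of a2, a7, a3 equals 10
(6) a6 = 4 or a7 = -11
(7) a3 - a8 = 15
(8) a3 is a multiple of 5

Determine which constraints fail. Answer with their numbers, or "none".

(1) a7 = -10 is in {-10, -5, -11} — holds.
(2) a6 = 7, not > 9; antecedent false, conditional vacuously true — holds.
(3) a7^2 + a6^2 = (-10)^2 + 7^2 = 100 + 49 = 149 — holds.
(4) a8 - a3 = -3 - 10 = -13, not -15 — fails.
(5) a2=10, a7=-10, a3=10; 2 of them equal 10, not exactly one — fails.
(6) a6 = 7 ≠ 4 and a7 = -10 ≠ -11; both disjuncts false — fails.
(7) a3 - a8 = 10 - (-3) = 13, not 15 — fails.
(8) 10 / 5 = 2, so 5 divides 10 — holds.

Constraints 4, 5, 6, and 7 are violated.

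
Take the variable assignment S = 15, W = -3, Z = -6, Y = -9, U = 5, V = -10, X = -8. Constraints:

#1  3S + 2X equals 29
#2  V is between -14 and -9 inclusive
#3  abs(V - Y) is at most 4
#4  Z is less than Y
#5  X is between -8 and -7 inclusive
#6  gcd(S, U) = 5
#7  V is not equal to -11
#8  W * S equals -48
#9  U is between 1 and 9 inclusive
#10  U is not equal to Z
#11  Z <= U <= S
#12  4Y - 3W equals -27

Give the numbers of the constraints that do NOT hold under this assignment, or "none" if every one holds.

Constraints 4, 8 are violated.

#1 3S + 2X = 3(15) + 2(-8) = 29 — holds.
#2 V = -10 lies in [-14, -9] — holds.
#3 abs(-10 - (-9)) = 1; 1 ≤ 4 — holds.
#4 Z = -6, Y = -9; -6 ≥ -9 (want <) — does not hold.
#5 X = -8 lies in [-8, -7] — holds.
#6 gcd(15, 5) = 5 — holds.
#7 V = -10, and -10 ≠ -11 — holds.
#8 W * S = -3 * 15 = -45, not -48 — does not hold.
#9 U = 5 lies in [1, 9] — holds.
#10 U = 5, Z = -6; distinct — holds.
#11 values -6 <= 5 <= 15 — holds.
#12 4Y - 3W = 4(-9) - 3(-3) = -27 — holds.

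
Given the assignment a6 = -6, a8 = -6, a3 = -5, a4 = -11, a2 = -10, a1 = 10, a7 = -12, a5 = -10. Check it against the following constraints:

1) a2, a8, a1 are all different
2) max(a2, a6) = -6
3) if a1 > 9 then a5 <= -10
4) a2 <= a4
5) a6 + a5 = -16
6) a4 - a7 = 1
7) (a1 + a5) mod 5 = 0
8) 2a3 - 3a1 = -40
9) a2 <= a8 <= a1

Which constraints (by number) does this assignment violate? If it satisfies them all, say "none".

Constraint 4 is violated.

1) values -10, -6, 10 are pairwise distinct  OK
2) max(-10, -6) = -6  OK
3) a1 = 10 > 9, so we need a5 ≤ -10; a5 = -10 ≤ -10  OK
4) a2 = -10, a4 = -11; -10 > -11 (want ≤)  FAIL
5) a6 + a5 = -6 + (-10) = -16  OK
6) a4 - a7 = -11 - (-12) = 1  OK
7) a1 + a5 = 0; 0 mod 5 = 0  OK
8) 2a3 - 3a1 = 2(-5) - 3(10) = -40  OK
9) values -10 <= -6 <= 10  OK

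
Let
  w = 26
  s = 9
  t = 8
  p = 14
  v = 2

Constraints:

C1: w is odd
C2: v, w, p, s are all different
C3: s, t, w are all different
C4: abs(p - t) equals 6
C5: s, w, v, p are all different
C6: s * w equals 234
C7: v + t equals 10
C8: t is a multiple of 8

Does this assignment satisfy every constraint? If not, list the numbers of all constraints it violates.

Constraint 1 does not hold.

C1: w = 26 is even  ✗
C2: values 2, 26, 14, 9 are pairwise distinct  ✓
C3: values 9, 8, 26 are pairwise distinct  ✓
C4: abs(14 - 8) = 6  ✓
C5: values 9, 26, 2, 14 are pairwise distinct  ✓
C6: s * w = 9 * 26 = 234  ✓
C7: v + t = 2 + 8 = 10  ✓
C8: 8 / 8 = 1, so 8 divides 8  ✓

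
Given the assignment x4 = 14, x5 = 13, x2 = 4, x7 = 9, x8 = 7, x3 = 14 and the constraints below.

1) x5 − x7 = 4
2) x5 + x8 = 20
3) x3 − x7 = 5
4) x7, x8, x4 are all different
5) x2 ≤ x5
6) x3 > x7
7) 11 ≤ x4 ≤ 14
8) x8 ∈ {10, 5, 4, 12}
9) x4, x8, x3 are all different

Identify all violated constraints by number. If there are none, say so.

Constraints 8, 9 do not hold.

1) x5 − x7 = 13 − 9 = 4  ✔
2) x5 + x8 = 13 + 7 = 20  ✔
3) x3 − x7 = 14 − 9 = 5  ✔
4) values 9, 7, 14 are pairwise distinct  ✔
5) x2 = 4, x5 = 13; 4 ≤ 13  ✔
6) x3 = 14, x7 = 9; 14 > 9  ✔
7) x4 = 14 lies in [11, 14]  ✔
8) x8 = 7 is not in {10, 5, 4, 12}  ✘
9) x4 = x3 = 14, not all different  ✘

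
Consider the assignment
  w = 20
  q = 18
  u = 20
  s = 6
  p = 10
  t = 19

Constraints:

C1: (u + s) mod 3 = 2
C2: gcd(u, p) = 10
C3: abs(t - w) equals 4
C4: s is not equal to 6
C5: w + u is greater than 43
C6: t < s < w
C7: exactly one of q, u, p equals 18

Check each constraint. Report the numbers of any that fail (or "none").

C1: u + s = 26; 26 mod 3 = 2 — holds.
C2: gcd(20, 10) = 10 — holds.
C3: abs(19 - 20) = 1, not 4 — fails.
C4: s = 6, but 6 is required to differ — fails.
C5: w + u = 20 + 20 = 40; 40 ≤ 43, bound 43 not met — fails.
C6: values 19, 6, 20; t = 19 is not < s = 6 — fails.
C7: q=18, u=20, p=10; 1 of them equals 18 — holds.

Violated: 3, 4, 5, and 6.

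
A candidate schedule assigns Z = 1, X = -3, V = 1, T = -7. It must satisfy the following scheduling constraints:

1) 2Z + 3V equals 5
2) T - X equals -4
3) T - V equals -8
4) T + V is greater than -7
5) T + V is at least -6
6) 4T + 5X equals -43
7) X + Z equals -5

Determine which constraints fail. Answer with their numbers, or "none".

Constraint 7 is violated.

1) 2Z + 3V = 2(1) + 3(1) = 5  ✔
2) T - X = -7 - (-3) = -4  ✔
3) T - V = -7 - 1 = -8  ✔
4) T + V = -7 + 1 = -6; -6 > -7  ✔
5) T + V = -7 + 1 = -6; -6 ≥ -6  ✔
6) 4T + 5X = 4(-7) + 5(-3) = -43  ✔
7) X + Z = -3 + 1 = -2, not -5  ✘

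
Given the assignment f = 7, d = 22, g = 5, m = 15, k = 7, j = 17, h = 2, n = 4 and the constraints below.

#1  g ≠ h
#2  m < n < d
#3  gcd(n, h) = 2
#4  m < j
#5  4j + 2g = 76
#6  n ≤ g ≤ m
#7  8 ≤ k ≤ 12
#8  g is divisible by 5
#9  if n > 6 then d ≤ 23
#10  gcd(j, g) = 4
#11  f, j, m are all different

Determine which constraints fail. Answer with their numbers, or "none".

No — constraints 2, 5, 7, and 10 are not satisfied.

#1 g = 5, h = 2; distinct — OK.
#2 values 15, 4, 22; m = 15 is not < n = 4 — violated.
#3 gcd(4, 2) = 2 — OK.
#4 m = 15, j = 17; 15 < 17 — OK.
#5 4j + 2g = 4(17) + 2(5) = 78, not 76 — violated.
#6 values 4 ≤ 5 ≤ 15 — OK.
#7 k = 7 is outside [8, 12] — violated.
#8 5 / 5 = 1, so 5 divides 5 — OK.
#9 n = 4, not > 6; antecedent false, conditional vacuously true — OK.
#10 gcd(17, 5) = 1, not 4 — violated.
#11 values 7, 17, 15 are pairwise distinct — OK.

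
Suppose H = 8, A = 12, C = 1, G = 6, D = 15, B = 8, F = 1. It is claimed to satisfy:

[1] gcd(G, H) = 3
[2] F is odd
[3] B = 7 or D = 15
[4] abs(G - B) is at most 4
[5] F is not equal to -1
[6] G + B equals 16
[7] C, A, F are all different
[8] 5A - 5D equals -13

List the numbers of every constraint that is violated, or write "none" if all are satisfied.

[1] gcd(6, 8) = 2, not 3  no
[2] F = 1 is odd  yes
[3] B = 8 ≠ 7, but D = 15 = 15 (second disjunct)  yes
[4] abs(6 - 8) = 2; 2 ≤ 4  yes
[5] F = 1, and 1 ≠ -1  yes
[6] G + B = 6 + 8 = 14, not 16  no
[7] C = F = 1, not all different  no
[8] 5A - 5D = 5(12) - 5(15) = -15, not -13  no

The assignment fails constraints 1, 6, 7, and 8.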